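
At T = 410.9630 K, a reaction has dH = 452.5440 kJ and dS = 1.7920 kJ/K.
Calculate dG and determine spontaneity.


T*dS = 410.9630 * 1.7920 = 736.4457 kJ
dG = 452.5440 - 736.4457 = -283.9017 kJ (spontaneous)

dG = -283.9017 kJ, spontaneous


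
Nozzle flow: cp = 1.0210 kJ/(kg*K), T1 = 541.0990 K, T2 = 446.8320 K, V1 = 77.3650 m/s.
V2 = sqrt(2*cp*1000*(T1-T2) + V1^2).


dT = 94.2670 K
2*cp*1000*dT = 192493.2140
V1^2 = 5985.3432
V2 = sqrt(198478.5572) = 445.5093 m/s

445.5093 m/s


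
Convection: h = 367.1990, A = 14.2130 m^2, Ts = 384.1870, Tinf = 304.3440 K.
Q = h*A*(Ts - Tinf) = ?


dT = 79.8430 K
Q = 367.1990 * 14.2130 * 79.8430 = 416700.5681 W

416700.5681 W


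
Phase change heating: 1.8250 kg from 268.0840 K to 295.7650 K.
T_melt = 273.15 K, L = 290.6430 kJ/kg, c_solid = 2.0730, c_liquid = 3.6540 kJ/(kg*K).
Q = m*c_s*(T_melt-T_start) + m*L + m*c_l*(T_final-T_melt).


Q1 (sensible, solid) = 1.8250 * 2.0730 * 5.0660 = 19.1658 kJ
Q2 (latent) = 1.8250 * 290.6430 = 530.4235 kJ
Q3 (sensible, liquid) = 1.8250 * 3.6540 * 22.6150 = 150.8093 kJ
Q_total = 700.3986 kJ

700.3986 kJ


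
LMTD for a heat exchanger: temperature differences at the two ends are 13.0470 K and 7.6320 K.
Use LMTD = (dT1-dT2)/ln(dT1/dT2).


dT1/dT2 = 1.7095
ln(dT1/dT2) = 0.5362
LMTD = 5.4150 / 0.5362 = 10.0987 K

10.0987 K


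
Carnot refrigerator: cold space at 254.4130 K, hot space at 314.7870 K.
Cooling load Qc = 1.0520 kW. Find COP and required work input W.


COP = 254.4130 / 60.3740 = 4.2139
W = 1.0520 / 4.2139 = 0.2496 kW

COP = 4.2139, W = 0.2496 kW


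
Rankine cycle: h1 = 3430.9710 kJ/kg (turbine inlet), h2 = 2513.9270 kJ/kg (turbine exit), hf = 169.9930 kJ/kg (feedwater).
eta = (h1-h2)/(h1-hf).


W = 917.0440 kJ/kg
Q_in = 3260.9780 kJ/kg
eta = 0.2812 = 28.1217%

eta = 28.1217%


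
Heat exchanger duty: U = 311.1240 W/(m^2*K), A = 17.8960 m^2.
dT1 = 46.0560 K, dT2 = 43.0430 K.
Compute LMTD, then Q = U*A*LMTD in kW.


LMTD = 44.5325 K
Q = 311.1240 * 17.8960 * 44.5325 = 247951.4726 W = 247.9515 kW

247.9515 kW


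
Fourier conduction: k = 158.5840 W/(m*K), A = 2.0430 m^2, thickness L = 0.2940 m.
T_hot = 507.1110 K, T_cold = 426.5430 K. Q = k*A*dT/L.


dT = 80.5680 K
Q = 158.5840 * 2.0430 * 80.5680 / 0.2940 = 88785.6927 W

88785.6927 W


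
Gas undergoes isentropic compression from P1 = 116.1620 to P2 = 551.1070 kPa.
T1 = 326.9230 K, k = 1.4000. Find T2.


(k-1)/k = 0.2857
(P2/P1)^exp = 1.5602
T2 = 326.9230 * 1.5602 = 510.0790 K

510.0790 K


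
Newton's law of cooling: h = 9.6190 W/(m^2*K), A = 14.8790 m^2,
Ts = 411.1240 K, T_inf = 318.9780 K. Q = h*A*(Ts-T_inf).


dT = 92.1460 K
Q = 9.6190 * 14.8790 * 92.1460 = 13188.0370 W

13188.0370 W


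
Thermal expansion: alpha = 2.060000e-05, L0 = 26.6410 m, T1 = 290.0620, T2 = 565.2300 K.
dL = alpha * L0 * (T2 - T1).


dT = 275.1680 K
dL = 2.060000e-05 * 26.6410 * 275.1680 = 0.151013 m
L_final = 26.792013 m

dL = 0.151013 m


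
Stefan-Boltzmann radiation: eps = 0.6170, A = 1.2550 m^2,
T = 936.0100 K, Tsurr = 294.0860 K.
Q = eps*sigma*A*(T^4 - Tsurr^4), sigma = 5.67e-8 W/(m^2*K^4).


T^4 = 7.6758e+11
Tsurr^4 = 7.4799e+09
Q = 0.6170 * 5.67e-8 * 1.2550 * 7.6010e+11 = 33371.9059 W

33371.9059 W


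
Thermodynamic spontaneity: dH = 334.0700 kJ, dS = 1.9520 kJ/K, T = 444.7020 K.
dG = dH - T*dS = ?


T*dS = 444.7020 * 1.9520 = 868.0583 kJ
dG = 334.0700 - 868.0583 = -533.9883 kJ (spontaneous)

dG = -533.9883 kJ, spontaneous


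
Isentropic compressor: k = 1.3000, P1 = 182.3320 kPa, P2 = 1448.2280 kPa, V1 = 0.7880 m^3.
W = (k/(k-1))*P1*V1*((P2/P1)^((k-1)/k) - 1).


(k-1)/k = 0.2308
(P2/P1)^exp = 1.6132
W = 4.3333 * 182.3320 * 0.7880 * (1.6132 - 1) = 381.7758 kJ

381.7758 kJ


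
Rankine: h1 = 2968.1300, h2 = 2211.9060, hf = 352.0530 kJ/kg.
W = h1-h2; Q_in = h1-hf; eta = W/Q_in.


W = 756.2240 kJ/kg
Q_in = 2616.0770 kJ/kg
eta = 0.2891 = 28.9068%

eta = 28.9068%


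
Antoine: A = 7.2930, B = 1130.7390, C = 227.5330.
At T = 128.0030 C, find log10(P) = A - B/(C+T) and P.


C+T = 355.5360
B/(C+T) = 3.1804
log10(P) = 7.2930 - 3.1804 = 4.1126
P = 10^4.1126 = 12960.4966 mmHg

12960.4966 mmHg


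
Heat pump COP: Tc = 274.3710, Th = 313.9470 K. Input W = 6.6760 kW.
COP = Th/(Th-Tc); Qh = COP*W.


COP = 313.9470 / 39.5760 = 7.9328
Qh = 7.9328 * 6.6760 = 52.9591 kW

COP = 7.9328, Qh = 52.9591 kW


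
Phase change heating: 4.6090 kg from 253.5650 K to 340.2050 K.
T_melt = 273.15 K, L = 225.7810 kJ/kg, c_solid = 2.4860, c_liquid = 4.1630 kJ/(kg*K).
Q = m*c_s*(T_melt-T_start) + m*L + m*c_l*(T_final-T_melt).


Q1 (sensible, solid) = 4.6090 * 2.4860 * 19.5850 = 224.4044 kJ
Q2 (latent) = 4.6090 * 225.7810 = 1040.6246 kJ
Q3 (sensible, liquid) = 4.6090 * 4.1630 * 67.0550 = 1286.6022 kJ
Q_total = 2551.6312 kJ

2551.6312 kJ


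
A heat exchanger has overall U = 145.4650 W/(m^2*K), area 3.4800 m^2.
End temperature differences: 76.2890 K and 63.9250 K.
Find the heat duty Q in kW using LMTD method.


LMTD = 69.9249 K
Q = 145.4650 * 3.4800 * 69.9249 = 35397.2637 W = 35.3973 kW

35.3973 kW


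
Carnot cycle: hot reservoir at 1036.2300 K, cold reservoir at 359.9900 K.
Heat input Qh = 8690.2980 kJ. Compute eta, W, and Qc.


eta = 1 - 359.9900/1036.2300 = 0.6526
W = 0.6526 * 8690.2980 = 5671.2575 kJ
Qc = 8690.2980 - 5671.2575 = 3019.0405 kJ

eta = 65.2596%, W = 5671.2575 kJ, Qc = 3019.0405 kJ


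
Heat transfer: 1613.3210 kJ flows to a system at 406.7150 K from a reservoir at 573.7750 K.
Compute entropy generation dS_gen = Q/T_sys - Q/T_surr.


dS_sys = 1613.3210/406.7150 = 3.9667 kJ/K
dS_surr = -1613.3210/573.7750 = -2.8118 kJ/K
dS_gen = 3.9667 - 2.8118 = 1.1549 kJ/K (irreversible)

dS_gen = 1.1549 kJ/K, irreversible


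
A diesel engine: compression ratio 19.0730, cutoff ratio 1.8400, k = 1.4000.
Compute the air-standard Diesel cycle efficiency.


r^(k-1) = 3.2521
rc^k = 2.3483
eta = 0.6475 = 64.7470%

64.7470%


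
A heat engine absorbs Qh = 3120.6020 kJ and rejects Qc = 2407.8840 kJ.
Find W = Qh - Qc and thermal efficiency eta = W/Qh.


W = 3120.6020 - 2407.8840 = 712.7180 kJ
eta = 712.7180 / 3120.6020 = 0.2284 = 22.8391%

W = 712.7180 kJ, eta = 22.8391%


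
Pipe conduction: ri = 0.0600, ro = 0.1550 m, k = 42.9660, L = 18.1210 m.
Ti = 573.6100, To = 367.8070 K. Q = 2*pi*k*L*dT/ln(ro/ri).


dT = 205.8030 K
ln(ro/ri) = 0.9491
Q = 2*pi*42.9660*18.1210*205.8030 / 0.9491 = 1060805.0502 W

1060805.0502 W


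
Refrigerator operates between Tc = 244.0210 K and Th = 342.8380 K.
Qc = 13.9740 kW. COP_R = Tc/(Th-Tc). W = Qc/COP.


COP = 244.0210 / 98.8170 = 2.4694
W = 13.9740 / 2.4694 = 5.6588 kW

COP = 2.4694, W = 5.6588 kW


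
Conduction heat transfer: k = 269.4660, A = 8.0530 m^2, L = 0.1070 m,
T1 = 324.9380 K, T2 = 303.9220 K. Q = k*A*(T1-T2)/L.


dT = 21.0160 K
Q = 269.4660 * 8.0530 * 21.0160 / 0.1070 = 426214.2412 W

426214.2412 W


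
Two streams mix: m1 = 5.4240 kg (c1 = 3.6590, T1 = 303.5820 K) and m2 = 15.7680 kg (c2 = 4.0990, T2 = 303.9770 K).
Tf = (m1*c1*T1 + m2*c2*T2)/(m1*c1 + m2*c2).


num = 25671.9698
den = 84.4794
Tf = 303.8842 K

303.8842 K


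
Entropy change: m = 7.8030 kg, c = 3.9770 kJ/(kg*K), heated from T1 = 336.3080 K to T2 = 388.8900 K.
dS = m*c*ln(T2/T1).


T2/T1 = 1.1564
ln(T2/T1) = 0.1453
dS = 7.8030 * 3.9770 * 0.1453 = 4.5081 kJ/K

4.5081 kJ/K


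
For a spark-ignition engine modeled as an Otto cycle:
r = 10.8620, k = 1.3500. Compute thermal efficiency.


r^(k-1) = 2.3045
eta = 1 - 1/2.3045 = 0.5661 = 56.6058%

56.6058%


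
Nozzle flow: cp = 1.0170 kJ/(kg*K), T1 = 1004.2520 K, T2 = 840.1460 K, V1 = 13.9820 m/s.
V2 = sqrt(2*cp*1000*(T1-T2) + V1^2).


dT = 164.1060 K
2*cp*1000*dT = 333791.6040
V1^2 = 195.4963
V2 = sqrt(333987.1003) = 577.9162 m/s

577.9162 m/s


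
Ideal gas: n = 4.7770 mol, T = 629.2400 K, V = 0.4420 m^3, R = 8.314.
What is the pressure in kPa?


P = nRT/V = 4.7770 * 8.314 * 629.2400 / 0.4420
= 24990.8820 / 0.4420 = 56540.4570 Pa = 56.5405 kPa

56.5405 kPa


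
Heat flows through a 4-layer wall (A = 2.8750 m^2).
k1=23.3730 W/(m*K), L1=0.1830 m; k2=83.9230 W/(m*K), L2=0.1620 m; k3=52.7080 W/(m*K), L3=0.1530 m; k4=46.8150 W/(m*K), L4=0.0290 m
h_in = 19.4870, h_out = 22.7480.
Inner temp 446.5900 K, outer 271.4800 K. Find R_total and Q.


R_conv_in = 1/(19.4870*2.8750) = 0.0178
R_1 = 0.1830/(23.3730*2.8750) = 0.0027
R_2 = 0.1620/(83.9230*2.8750) = 0.0007
R_3 = 0.1530/(52.7080*2.8750) = 0.0010
R_4 = 0.0290/(46.8150*2.8750) = 0.0002
R_conv_out = 1/(22.7480*2.8750) = 0.0153
R_total = 0.0378 K/W
Q = 175.1100 / 0.0378 = 4637.5195 W

R_total = 0.0378 K/W, Q = 4637.5195 W


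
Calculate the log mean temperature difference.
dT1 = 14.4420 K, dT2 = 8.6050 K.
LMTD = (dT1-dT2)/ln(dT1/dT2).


dT1/dT2 = 1.6783
ln(dT1/dT2) = 0.5178
LMTD = 5.8370 / 0.5178 = 11.2728 K

11.2728 K


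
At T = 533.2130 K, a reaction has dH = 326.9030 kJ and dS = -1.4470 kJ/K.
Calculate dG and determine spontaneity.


T*dS = 533.2130 * -1.4470 = -771.5592 kJ
dG = 326.9030 + 771.5592 = 1098.4622 kJ (non-spontaneous)

dG = 1098.4622 kJ, non-spontaneous


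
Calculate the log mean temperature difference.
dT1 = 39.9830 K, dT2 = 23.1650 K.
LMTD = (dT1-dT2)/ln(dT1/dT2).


dT1/dT2 = 1.7260
ln(dT1/dT2) = 0.5458
LMTD = 16.8180 / 0.5458 = 30.8128 K

30.8128 K


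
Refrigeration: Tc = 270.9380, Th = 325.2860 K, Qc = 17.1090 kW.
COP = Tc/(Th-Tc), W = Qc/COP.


COP = 270.9380 / 54.3480 = 4.9852
W = 17.1090 / 4.9852 = 3.4319 kW

COP = 4.9852, W = 3.4319 kW


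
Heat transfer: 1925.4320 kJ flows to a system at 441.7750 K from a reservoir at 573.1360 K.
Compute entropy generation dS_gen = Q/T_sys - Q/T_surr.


dS_sys = 1925.4320/441.7750 = 4.3584 kJ/K
dS_surr = -1925.4320/573.1360 = -3.3595 kJ/K
dS_gen = 4.3584 - 3.3595 = 0.9989 kJ/K (irreversible)

dS_gen = 0.9989 kJ/K, irreversible


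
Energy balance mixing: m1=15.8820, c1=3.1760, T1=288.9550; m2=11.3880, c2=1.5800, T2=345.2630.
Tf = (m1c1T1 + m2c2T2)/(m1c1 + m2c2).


num = 20787.5772
den = 68.4343
Tf = 303.7597 K

303.7597 K


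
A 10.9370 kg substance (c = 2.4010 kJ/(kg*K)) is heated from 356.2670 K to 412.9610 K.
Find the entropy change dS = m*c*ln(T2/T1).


T2/T1 = 1.1591
ln(T2/T1) = 0.1477
dS = 10.9370 * 2.4010 * 0.1477 = 3.8778 kJ/K

3.8778 kJ/K


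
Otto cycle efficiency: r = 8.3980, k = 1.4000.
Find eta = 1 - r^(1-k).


r^(k-1) = 2.3425
eta = 1 - 1/2.3425 = 0.5731 = 57.3097%

57.3097%


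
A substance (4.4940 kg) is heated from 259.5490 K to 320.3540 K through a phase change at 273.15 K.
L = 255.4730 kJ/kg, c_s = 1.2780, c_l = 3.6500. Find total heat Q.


Q1 (sensible, solid) = 4.4940 * 1.2780 * 13.6010 = 78.1151 kJ
Q2 (latent) = 4.4940 * 255.4730 = 1148.0957 kJ
Q3 (sensible, liquid) = 4.4940 * 3.6500 * 47.2040 = 774.2919 kJ
Q_total = 2000.5027 kJ

2000.5027 kJ


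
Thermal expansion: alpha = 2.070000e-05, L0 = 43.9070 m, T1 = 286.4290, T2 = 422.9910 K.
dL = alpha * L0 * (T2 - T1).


dT = 136.5620 K
dL = 2.070000e-05 * 43.9070 * 136.5620 = 0.124118 m
L_final = 44.031118 m

dL = 0.124118 m


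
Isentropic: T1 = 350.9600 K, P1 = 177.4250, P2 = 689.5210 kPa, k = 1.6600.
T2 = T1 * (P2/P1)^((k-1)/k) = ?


(k-1)/k = 0.3976
(P2/P1)^exp = 1.7155
T2 = 350.9600 * 1.7155 = 602.0744 K

602.0744 K


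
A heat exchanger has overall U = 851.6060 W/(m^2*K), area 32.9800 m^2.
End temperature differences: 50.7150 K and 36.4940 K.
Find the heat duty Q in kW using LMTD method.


LMTD = 43.2152 K
Q = 851.6060 * 32.9800 * 43.2152 = 1213741.2531 W = 1213.7413 kW

1213.7413 kW


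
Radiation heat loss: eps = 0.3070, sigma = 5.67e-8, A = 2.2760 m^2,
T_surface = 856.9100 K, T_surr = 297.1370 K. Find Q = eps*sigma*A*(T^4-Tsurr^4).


T^4 = 5.3919e+11
Tsurr^4 = 7.7952e+09
Q = 0.3070 * 5.67e-8 * 2.2760 * 5.3139e+11 = 21052.8064 W

21052.8064 W


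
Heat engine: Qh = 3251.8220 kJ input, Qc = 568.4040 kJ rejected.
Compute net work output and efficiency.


W = 3251.8220 - 568.4040 = 2683.4180 kJ
eta = 2683.4180 / 3251.8220 = 0.8252 = 82.5204%

W = 2683.4180 kJ, eta = 82.5204%


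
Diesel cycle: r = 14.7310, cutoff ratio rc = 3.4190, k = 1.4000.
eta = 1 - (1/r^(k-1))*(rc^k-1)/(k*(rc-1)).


r^(k-1) = 2.9329
rc^k = 5.5906
eta = 0.5378 = 53.7818%

53.7818%


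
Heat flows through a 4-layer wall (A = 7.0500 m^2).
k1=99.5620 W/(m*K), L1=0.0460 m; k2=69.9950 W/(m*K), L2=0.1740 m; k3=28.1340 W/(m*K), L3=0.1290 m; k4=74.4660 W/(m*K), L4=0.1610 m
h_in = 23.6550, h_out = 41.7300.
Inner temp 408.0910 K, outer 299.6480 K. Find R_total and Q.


R_conv_in = 1/(23.6550*7.0500) = 0.0060
R_1 = 0.0460/(99.5620*7.0500) = 6.5535e-05
R_2 = 0.1740/(69.9950*7.0500) = 0.0004
R_3 = 0.1290/(28.1340*7.0500) = 0.0007
R_4 = 0.1610/(74.4660*7.0500) = 0.0003
R_conv_out = 1/(41.7300*7.0500) = 0.0034
R_total = 0.0108 K/W
Q = 108.4430 / 0.0108 = 10068.3764 W

R_total = 0.0108 K/W, Q = 10068.3764 W


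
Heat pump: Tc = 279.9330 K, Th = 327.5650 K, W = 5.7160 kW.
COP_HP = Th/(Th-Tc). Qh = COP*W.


COP = 327.5650 / 47.6320 = 6.8770
Qh = 6.8770 * 5.7160 = 39.3089 kW

COP = 6.8770, Qh = 39.3089 kW


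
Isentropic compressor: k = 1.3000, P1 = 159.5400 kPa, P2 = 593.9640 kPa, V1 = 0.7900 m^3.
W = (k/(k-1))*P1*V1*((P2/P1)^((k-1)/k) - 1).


(k-1)/k = 0.2308
(P2/P1)^exp = 1.3544
W = 4.3333 * 159.5400 * 0.7900 * (1.3544 - 1) = 193.5535 kJ

193.5535 kJ


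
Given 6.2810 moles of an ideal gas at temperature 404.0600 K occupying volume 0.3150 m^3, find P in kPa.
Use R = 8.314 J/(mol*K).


P = nRT/V = 6.2810 * 8.314 * 404.0600 / 0.3150
= 21100.1078 / 0.3150 = 66984.4690 Pa = 66.9845 kPa

66.9845 kPa


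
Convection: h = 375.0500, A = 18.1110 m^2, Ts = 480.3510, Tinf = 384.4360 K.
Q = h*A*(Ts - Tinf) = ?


dT = 95.9150 K
Q = 375.0500 * 18.1110 * 95.9150 = 651505.5677 W

651505.5677 W


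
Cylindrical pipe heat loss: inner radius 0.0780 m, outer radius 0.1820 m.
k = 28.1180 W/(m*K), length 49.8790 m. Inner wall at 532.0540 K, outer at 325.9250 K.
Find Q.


dT = 206.1290 K
ln(ro/ri) = 0.8473
Q = 2*pi*28.1180*49.8790*206.1290 / 0.8473 = 2143803.7167 W

2143803.7167 W


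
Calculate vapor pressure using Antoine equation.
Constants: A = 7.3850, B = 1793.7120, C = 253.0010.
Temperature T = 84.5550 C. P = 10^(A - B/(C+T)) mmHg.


C+T = 337.5560
B/(C+T) = 5.3138
log10(P) = 7.3850 - 5.3138 = 2.0712
P = 10^2.0712 = 117.8093 mmHg

117.8093 mmHg


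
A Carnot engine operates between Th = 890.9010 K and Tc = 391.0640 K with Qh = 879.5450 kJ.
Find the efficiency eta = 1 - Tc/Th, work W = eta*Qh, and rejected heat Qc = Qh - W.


eta = 1 - 391.0640/890.9010 = 0.5610
W = 0.5610 * 879.5450 = 493.4658 kJ
Qc = 879.5450 - 493.4658 = 386.0792 kJ

eta = 56.1047%, W = 493.4658 kJ, Qc = 386.0792 kJ


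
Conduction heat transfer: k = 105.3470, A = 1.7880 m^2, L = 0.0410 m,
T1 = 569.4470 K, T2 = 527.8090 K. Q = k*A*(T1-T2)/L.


dT = 41.6380 K
Q = 105.3470 * 1.7880 * 41.6380 / 0.0410 = 191291.5082 W

191291.5082 W


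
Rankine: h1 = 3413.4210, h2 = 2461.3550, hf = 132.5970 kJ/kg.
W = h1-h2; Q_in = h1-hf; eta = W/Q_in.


W = 952.0660 kJ/kg
Q_in = 3280.8240 kJ/kg
eta = 0.2902 = 29.0191%

eta = 29.0191%


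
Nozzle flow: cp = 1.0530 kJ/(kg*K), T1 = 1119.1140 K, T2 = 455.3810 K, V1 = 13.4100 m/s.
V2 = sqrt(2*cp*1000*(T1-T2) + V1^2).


dT = 663.7330 K
2*cp*1000*dT = 1397821.6980
V1^2 = 179.8281
V2 = sqrt(1398001.5261) = 1182.3711 m/s

1182.3711 m/s


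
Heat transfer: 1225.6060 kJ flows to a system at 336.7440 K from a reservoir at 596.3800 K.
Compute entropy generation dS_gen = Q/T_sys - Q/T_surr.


dS_sys = 1225.6060/336.7440 = 3.6396 kJ/K
dS_surr = -1225.6060/596.3800 = -2.0551 kJ/K
dS_gen = 3.6396 - 2.0551 = 1.5845 kJ/K (irreversible)

dS_gen = 1.5845 kJ/K, irreversible


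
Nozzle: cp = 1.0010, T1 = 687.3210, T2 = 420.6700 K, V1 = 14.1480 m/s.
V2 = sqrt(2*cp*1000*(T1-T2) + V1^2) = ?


dT = 266.6510 K
2*cp*1000*dT = 533835.3020
V1^2 = 200.1659
V2 = sqrt(534035.4679) = 730.7773 m/s

730.7773 m/s


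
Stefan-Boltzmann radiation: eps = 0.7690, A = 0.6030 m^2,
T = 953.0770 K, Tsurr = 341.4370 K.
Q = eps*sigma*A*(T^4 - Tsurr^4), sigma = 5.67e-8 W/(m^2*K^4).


T^4 = 8.2511e+11
Tsurr^4 = 1.3591e+10
Q = 0.7690 * 5.67e-8 * 0.6030 * 8.1152e+11 = 21336.6220 W

21336.6220 W


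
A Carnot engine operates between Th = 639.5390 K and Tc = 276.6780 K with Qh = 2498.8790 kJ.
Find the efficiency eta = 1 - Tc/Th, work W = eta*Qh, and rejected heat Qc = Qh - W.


eta = 1 - 276.6780/639.5390 = 0.5674
W = 0.5674 * 2498.8790 = 1417.8115 kJ
Qc = 2498.8790 - 1417.8115 = 1081.0675 kJ

eta = 56.7379%, W = 1417.8115 kJ, Qc = 1081.0675 kJ


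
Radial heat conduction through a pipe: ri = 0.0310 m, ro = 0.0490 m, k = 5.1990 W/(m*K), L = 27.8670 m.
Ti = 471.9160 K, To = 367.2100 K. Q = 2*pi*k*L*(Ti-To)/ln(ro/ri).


dT = 104.7060 K
ln(ro/ri) = 0.4578
Q = 2*pi*5.1990*27.8670*104.7060 / 0.4578 = 208187.3277 W

208187.3277 W


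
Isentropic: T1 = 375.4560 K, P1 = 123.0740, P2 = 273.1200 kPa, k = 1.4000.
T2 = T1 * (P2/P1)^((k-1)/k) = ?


(k-1)/k = 0.2857
(P2/P1)^exp = 1.2558
T2 = 375.4560 * 1.2558 = 471.4869 K

471.4869 K


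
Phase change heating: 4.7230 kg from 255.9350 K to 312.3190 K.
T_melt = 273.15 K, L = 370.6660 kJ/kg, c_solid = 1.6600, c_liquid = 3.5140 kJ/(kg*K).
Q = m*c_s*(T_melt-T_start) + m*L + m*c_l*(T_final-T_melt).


Q1 (sensible, solid) = 4.7230 * 1.6600 * 17.2150 = 134.9687 kJ
Q2 (latent) = 4.7230 * 370.6660 = 1750.6555 kJ
Q3 (sensible, liquid) = 4.7230 * 3.5140 * 39.1690 = 650.0731 kJ
Q_total = 2535.6973 kJ

2535.6973 kJ


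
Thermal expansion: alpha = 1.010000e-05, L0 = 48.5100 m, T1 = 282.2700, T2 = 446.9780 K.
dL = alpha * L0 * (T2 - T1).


dT = 164.7080 K
dL = 1.010000e-05 * 48.5100 * 164.7080 = 0.080699 m
L_final = 48.590699 m

dL = 0.080699 m


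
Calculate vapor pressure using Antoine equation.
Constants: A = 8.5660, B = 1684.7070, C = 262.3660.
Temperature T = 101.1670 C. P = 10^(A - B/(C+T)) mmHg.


C+T = 363.5330
B/(C+T) = 4.6343
log10(P) = 8.5660 - 4.6343 = 3.9317
P = 10^3.9317 = 8545.5193 mmHg

8545.5193 mmHg


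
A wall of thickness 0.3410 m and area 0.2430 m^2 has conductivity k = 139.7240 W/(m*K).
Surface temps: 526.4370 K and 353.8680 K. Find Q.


dT = 172.5690 K
Q = 139.7240 * 0.2430 * 172.5690 / 0.3410 = 17182.4737 W

17182.4737 W


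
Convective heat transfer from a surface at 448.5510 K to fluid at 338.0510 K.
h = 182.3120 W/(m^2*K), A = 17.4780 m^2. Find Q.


dT = 110.5000 K
Q = 182.3120 * 17.4780 * 110.5000 = 352102.6295 W

352102.6295 W


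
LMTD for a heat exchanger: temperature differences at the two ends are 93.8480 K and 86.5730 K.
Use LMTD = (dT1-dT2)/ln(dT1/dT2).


dT1/dT2 = 1.0840
ln(dT1/dT2) = 0.0807
LMTD = 7.2750 / 0.0807 = 90.1616 K

90.1616 K


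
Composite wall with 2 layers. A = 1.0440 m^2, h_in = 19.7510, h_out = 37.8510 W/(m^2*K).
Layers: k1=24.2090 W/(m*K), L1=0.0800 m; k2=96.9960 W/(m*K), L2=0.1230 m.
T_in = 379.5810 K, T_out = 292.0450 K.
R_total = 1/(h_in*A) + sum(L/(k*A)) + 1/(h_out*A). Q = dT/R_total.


R_conv_in = 1/(19.7510*1.0440) = 0.0485
R_1 = 0.0800/(24.2090*1.0440) = 0.0032
R_2 = 0.1230/(96.9960*1.0440) = 0.0012
R_conv_out = 1/(37.8510*1.0440) = 0.0253
R_total = 0.0782 K/W
Q = 87.5360 / 0.0782 = 1119.6388 W

R_total = 0.0782 K/W, Q = 1119.6388 W


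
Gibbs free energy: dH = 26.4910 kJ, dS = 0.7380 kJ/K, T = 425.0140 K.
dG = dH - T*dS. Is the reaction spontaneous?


T*dS = 425.0140 * 0.7380 = 313.6603 kJ
dG = 26.4910 - 313.6603 = -287.1693 kJ (spontaneous)

dG = -287.1693 kJ, spontaneous


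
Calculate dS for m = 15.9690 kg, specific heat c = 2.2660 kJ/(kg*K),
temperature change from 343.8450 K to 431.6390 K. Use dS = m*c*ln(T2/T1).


T2/T1 = 1.2553
ln(T2/T1) = 0.2274
dS = 15.9690 * 2.2660 * 0.2274 = 8.2286 kJ/K

8.2286 kJ/K


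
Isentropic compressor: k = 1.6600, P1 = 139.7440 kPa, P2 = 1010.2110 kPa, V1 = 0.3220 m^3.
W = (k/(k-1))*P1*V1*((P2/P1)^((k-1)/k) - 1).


(k-1)/k = 0.3976
(P2/P1)^exp = 2.1956
W = 2.5152 * 139.7440 * 0.3220 * (2.1956 - 1) = 135.3176 kJ

135.3176 kJ


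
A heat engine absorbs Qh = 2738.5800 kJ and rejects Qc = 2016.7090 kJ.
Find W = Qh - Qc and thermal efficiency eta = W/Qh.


W = 2738.5800 - 2016.7090 = 721.8710 kJ
eta = 721.8710 / 2738.5800 = 0.2636 = 26.3593%

W = 721.8710 kJ, eta = 26.3593%


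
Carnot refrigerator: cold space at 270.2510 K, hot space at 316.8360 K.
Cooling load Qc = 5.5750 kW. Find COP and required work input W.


COP = 270.2510 / 46.5850 = 5.8012
W = 5.5750 / 5.8012 = 0.9610 kW

COP = 5.8012, W = 0.9610 kW


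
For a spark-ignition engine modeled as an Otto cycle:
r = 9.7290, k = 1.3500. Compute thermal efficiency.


r^(k-1) = 2.2173
eta = 1 - 1/2.2173 = 0.5490 = 54.9000%

54.9000%


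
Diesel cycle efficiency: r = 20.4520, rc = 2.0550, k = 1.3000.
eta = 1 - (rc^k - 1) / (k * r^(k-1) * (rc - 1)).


r^(k-1) = 2.4730
rc^k = 2.5507
eta = 0.5428 = 54.2802%

54.2802%


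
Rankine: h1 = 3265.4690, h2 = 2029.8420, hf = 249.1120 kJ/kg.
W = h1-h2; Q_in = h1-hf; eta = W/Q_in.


W = 1235.6270 kJ/kg
Q_in = 3016.3570 kJ/kg
eta = 0.4096 = 40.9642%

eta = 40.9642%


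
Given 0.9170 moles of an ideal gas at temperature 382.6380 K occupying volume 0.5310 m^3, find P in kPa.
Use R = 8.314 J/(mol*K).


P = nRT/V = 0.9170 * 8.314 * 382.6380 / 0.5310
= 2917.2084 / 0.5310 = 5493.8011 Pa = 5.4938 kPa

5.4938 kPa


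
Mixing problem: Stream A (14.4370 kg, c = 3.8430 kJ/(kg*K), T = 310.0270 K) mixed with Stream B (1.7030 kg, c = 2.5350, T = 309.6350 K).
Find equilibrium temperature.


num = 18537.4560
den = 59.7985
Tf = 309.9987 K

309.9987 K


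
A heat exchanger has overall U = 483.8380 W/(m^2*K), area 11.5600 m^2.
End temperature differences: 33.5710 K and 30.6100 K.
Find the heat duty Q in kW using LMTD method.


LMTD = 32.0677 K
Q = 483.8380 * 11.5600 * 32.0677 = 179360.1187 W = 179.3601 kW

179.3601 kW


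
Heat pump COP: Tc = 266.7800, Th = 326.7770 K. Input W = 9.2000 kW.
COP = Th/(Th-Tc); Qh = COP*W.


COP = 326.7770 / 59.9970 = 5.4466
Qh = 5.4466 * 9.2000 = 50.1083 kW

COP = 5.4466, Qh = 50.1083 kW


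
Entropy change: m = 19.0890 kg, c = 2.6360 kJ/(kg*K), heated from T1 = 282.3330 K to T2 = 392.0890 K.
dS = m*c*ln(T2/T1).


T2/T1 = 1.3887
ln(T2/T1) = 0.3284
dS = 19.0890 * 2.6360 * 0.3284 = 16.5247 kJ/K

16.5247 kJ/K


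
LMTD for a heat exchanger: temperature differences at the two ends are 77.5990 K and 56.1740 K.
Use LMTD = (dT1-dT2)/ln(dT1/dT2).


dT1/dT2 = 1.3814
ln(dT1/dT2) = 0.3231
LMTD = 21.4250 / 0.3231 = 66.3106 K

66.3106 K


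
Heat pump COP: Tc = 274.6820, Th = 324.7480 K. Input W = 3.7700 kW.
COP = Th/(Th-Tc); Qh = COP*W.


COP = 324.7480 / 50.0660 = 6.4864
Qh = 6.4864 * 3.7700 = 24.4537 kW

COP = 6.4864, Qh = 24.4537 kW


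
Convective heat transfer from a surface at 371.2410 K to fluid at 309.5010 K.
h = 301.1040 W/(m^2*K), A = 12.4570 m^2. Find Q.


dT = 61.7400 K
Q = 301.1040 * 12.4570 * 61.7400 = 231577.6351 W

231577.6351 W


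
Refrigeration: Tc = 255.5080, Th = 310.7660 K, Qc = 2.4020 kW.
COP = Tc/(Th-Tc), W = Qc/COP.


COP = 255.5080 / 55.2580 = 4.6239
W = 2.4020 / 4.6239 = 0.5195 kW

COP = 4.6239, W = 0.5195 kW


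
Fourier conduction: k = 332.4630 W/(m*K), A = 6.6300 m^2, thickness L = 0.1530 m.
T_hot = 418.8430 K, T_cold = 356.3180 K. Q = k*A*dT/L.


dT = 62.5250 K
Q = 332.4630 * 6.6300 * 62.5250 / 0.1530 = 900780.7933 W

900780.7933 W


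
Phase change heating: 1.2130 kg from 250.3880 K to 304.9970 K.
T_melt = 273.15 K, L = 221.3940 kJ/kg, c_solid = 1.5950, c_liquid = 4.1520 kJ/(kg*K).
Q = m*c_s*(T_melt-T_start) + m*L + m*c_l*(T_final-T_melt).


Q1 (sensible, solid) = 1.2130 * 1.5950 * 22.7620 = 44.0384 kJ
Q2 (latent) = 1.2130 * 221.3940 = 268.5509 kJ
Q3 (sensible, liquid) = 1.2130 * 4.1520 * 31.8470 = 160.3935 kJ
Q_total = 472.9828 kJ

472.9828 kJ


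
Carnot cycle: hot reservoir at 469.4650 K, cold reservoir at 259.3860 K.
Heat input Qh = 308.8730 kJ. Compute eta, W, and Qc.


eta = 1 - 259.3860/469.4650 = 0.4475
W = 0.4475 * 308.8730 = 138.2163 kJ
Qc = 308.8730 - 138.2163 = 170.6567 kJ

eta = 44.7486%, W = 138.2163 kJ, Qc = 170.6567 kJ


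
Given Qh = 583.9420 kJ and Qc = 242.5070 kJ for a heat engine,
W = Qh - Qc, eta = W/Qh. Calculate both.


W = 583.9420 - 242.5070 = 341.4350 kJ
eta = 341.4350 / 583.9420 = 0.5847 = 58.4707%

W = 341.4350 kJ, eta = 58.4707%


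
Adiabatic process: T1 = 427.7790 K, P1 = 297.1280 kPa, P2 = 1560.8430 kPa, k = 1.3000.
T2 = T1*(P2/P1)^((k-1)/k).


(k-1)/k = 0.2308
(P2/P1)^exp = 1.4664
T2 = 427.7790 * 1.4664 = 627.2912 K

627.2912 K


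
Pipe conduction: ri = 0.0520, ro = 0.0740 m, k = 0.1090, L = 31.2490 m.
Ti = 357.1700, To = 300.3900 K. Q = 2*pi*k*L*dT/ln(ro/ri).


dT = 56.7800 K
ln(ro/ri) = 0.3528
Q = 2*pi*0.1090*31.2490*56.7800 / 0.3528 = 3444.1574 W

3444.1574 W


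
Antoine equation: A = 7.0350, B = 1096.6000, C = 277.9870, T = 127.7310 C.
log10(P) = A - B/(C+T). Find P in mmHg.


C+T = 405.7180
B/(C+T) = 2.7029
log10(P) = 7.0350 - 2.7029 = 4.3321
P = 10^4.3321 = 21485.1020 mmHg

21485.1020 mmHg


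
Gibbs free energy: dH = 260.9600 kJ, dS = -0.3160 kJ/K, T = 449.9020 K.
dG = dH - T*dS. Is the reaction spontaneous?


T*dS = 449.9020 * -0.3160 = -142.1690 kJ
dG = 260.9600 + 142.1690 = 403.1290 kJ (non-spontaneous)

dG = 403.1290 kJ, non-spontaneous


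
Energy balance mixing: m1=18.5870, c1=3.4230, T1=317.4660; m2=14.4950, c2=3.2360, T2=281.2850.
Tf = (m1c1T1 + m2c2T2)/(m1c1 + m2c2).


num = 33392.1385
den = 110.5291
Tf = 302.1117 K

302.1117 K


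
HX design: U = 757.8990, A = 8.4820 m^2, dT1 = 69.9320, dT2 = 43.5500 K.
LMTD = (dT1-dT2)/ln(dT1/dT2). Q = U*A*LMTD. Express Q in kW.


LMTD = 55.7036 K
Q = 757.8990 * 8.4820 * 55.7036 = 358090.7630 W = 358.0908 kW

358.0908 kW


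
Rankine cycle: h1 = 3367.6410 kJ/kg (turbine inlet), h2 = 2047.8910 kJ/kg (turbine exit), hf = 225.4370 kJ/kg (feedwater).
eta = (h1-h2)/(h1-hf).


W = 1319.7500 kJ/kg
Q_in = 3142.2040 kJ/kg
eta = 0.4200 = 42.0008%

eta = 42.0008%


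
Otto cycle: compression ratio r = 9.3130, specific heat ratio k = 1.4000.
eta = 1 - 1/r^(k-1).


r^(k-1) = 2.4414
eta = 1 - 1/2.4414 = 0.5904 = 59.0396%

59.0396%


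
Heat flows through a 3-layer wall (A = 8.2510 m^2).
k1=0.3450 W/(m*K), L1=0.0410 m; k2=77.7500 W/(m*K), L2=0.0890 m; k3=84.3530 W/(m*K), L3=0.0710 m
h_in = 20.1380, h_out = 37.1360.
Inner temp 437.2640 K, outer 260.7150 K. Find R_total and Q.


R_conv_in = 1/(20.1380*8.2510) = 0.0060
R_1 = 0.0410/(0.3450*8.2510) = 0.0144
R_2 = 0.0890/(77.7500*8.2510) = 0.0001
R_3 = 0.0710/(84.3530*8.2510) = 0.0001
R_conv_out = 1/(37.1360*8.2510) = 0.0033
R_total = 0.0239 K/W
Q = 176.5490 / 0.0239 = 7378.9989 W

R_total = 0.0239 K/W, Q = 7378.9989 W


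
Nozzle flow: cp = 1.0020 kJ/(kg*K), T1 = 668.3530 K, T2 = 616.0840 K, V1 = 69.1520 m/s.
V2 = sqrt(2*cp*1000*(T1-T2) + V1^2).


dT = 52.2690 K
2*cp*1000*dT = 104747.0760
V1^2 = 4781.9991
V2 = sqrt(109529.0751) = 330.9518 m/s

330.9518 m/s


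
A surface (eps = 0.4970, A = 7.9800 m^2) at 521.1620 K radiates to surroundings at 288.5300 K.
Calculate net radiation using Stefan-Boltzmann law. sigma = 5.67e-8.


T^4 = 7.3772e+10
Tsurr^4 = 6.9305e+09
Q = 0.4970 * 5.67e-8 * 7.9800 * 6.6841e+10 = 15031.0024 W

15031.0024 W


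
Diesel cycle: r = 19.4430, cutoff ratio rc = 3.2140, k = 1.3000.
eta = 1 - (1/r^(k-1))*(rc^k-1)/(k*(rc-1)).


r^(k-1) = 2.4357
rc^k = 4.5620
eta = 0.4919 = 49.1900%

49.1900%


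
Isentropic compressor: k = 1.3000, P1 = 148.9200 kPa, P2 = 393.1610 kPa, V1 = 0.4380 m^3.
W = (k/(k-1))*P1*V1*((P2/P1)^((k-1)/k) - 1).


(k-1)/k = 0.2308
(P2/P1)^exp = 1.2511
W = 4.3333 * 148.9200 * 0.4380 * (1.2511 - 1) = 70.9770 kJ

70.9770 kJ


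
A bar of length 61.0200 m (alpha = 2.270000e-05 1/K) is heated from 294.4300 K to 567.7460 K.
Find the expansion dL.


dT = 273.3160 K
dL = 2.270000e-05 * 61.0200 * 273.3160 = 0.378585 m
L_final = 61.398585 m

dL = 0.378585 m


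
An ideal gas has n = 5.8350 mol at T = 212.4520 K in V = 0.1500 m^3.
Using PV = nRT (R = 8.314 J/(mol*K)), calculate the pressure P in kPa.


P = nRT/V = 5.8350 * 8.314 * 212.4520 / 0.1500
= 10306.5118 / 0.1500 = 68710.0786 Pa = 68.7101 kPa

68.7101 kPa


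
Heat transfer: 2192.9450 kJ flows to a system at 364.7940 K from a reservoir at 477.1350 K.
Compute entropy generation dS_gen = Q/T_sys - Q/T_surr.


dS_sys = 2192.9450/364.7940 = 6.0115 kJ/K
dS_surr = -2192.9450/477.1350 = -4.5961 kJ/K
dS_gen = 6.0115 - 4.5961 = 1.4154 kJ/K (irreversible)

dS_gen = 1.4154 kJ/K, irreversible


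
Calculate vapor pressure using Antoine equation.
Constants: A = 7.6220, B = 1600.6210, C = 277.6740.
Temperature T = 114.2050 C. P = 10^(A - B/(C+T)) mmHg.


C+T = 391.8790
B/(C+T) = 4.0845
log10(P) = 7.6220 - 4.0845 = 3.5375
P = 10^3.5375 = 3447.6438 mmHg

3447.6438 mmHg


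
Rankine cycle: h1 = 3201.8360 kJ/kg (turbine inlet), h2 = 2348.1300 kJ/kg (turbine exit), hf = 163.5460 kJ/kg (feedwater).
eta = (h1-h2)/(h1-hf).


W = 853.7060 kJ/kg
Q_in = 3038.2900 kJ/kg
eta = 0.2810 = 28.0982%

eta = 28.0982%


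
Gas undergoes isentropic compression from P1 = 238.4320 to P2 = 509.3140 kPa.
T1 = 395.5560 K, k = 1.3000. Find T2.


(k-1)/k = 0.2308
(P2/P1)^exp = 1.1914
T2 = 395.5560 * 1.1914 = 471.2750 K

471.2750 K


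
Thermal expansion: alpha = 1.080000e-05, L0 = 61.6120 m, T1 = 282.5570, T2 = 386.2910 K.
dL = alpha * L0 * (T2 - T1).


dT = 103.7340 K
dL = 1.080000e-05 * 61.6120 * 103.7340 = 0.069026 m
L_final = 61.681026 m

dL = 0.069026 m


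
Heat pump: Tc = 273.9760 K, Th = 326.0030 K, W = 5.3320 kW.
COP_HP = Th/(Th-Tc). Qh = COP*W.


COP = 326.0030 / 52.0270 = 6.2660
Qh = 6.2660 * 5.3320 = 33.4105 kW

COP = 6.2660, Qh = 33.4105 kW


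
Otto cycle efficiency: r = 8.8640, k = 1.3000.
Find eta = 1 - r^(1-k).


r^(k-1) = 1.9244
eta = 1 - 1/1.9244 = 0.4803 = 48.0350%

48.0350%


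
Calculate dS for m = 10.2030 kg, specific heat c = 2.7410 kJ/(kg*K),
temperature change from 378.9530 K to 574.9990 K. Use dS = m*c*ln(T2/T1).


T2/T1 = 1.5173
ln(T2/T1) = 0.4170
dS = 10.2030 * 2.7410 * 0.4170 = 11.6608 kJ/K

11.6608 kJ/K


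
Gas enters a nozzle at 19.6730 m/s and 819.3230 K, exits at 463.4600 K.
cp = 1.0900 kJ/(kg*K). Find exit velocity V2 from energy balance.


dT = 355.8630 K
2*cp*1000*dT = 775781.3400
V1^2 = 387.0269
V2 = sqrt(776168.3669) = 881.0042 m/s

881.0042 m/s


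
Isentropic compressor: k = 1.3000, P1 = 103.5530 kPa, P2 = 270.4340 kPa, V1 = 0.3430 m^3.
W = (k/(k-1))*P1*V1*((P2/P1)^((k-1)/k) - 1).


(k-1)/k = 0.2308
(P2/P1)^exp = 1.2480
W = 4.3333 * 103.5530 * 0.3430 * (1.2480 - 1) = 38.1675 kJ

38.1675 kJ


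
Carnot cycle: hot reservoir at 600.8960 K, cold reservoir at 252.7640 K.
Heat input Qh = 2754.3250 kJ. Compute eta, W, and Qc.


eta = 1 - 252.7640/600.8960 = 0.5794
W = 0.5794 * 2754.3250 = 1595.7315 kJ
Qc = 2754.3250 - 1595.7315 = 1158.5935 kJ

eta = 57.9355%, W = 1595.7315 kJ, Qc = 1158.5935 kJ


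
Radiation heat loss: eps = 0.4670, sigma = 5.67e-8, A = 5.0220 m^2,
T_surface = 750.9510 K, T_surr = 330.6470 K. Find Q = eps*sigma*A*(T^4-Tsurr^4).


T^4 = 3.1801e+11
Tsurr^4 = 1.1952e+10
Q = 0.4670 * 5.67e-8 * 5.0220 * 3.0606e+11 = 40699.1681 W

40699.1681 W


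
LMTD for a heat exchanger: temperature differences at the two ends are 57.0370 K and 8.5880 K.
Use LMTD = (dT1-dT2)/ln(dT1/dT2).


dT1/dT2 = 6.6415
ln(dT1/dT2) = 1.8933
LMTD = 48.4490 / 1.8933 = 25.5892 K

25.5892 K


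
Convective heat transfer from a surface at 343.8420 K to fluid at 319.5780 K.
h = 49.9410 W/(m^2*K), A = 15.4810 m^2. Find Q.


dT = 24.2640 K
Q = 49.9410 * 15.4810 * 24.2640 = 18759.3870 W

18759.3870 W


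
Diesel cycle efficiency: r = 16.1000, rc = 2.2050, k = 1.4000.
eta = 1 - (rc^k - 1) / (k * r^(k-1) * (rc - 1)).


r^(k-1) = 3.0390
rc^k = 3.0253
eta = 0.6050 = 60.4953%

60.4953%


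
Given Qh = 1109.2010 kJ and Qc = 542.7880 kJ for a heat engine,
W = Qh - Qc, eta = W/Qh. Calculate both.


W = 1109.2010 - 542.7880 = 566.4130 kJ
eta = 566.4130 / 1109.2010 = 0.5106 = 51.0650%

W = 566.4130 kJ, eta = 51.0650%


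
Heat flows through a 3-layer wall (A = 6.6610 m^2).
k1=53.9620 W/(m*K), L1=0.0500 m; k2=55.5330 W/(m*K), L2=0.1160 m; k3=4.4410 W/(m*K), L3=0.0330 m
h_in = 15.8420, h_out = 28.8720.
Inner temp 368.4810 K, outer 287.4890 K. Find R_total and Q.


R_conv_in = 1/(15.8420*6.6610) = 0.0095
R_1 = 0.0500/(53.9620*6.6610) = 0.0001
R_2 = 0.1160/(55.5330*6.6610) = 0.0003
R_3 = 0.0330/(4.4410*6.6610) = 0.0011
R_conv_out = 1/(28.8720*6.6610) = 0.0052
R_total = 0.0162 K/W
Q = 80.9920 / 0.0162 = 4985.7854 W

R_total = 0.0162 K/W, Q = 4985.7854 W


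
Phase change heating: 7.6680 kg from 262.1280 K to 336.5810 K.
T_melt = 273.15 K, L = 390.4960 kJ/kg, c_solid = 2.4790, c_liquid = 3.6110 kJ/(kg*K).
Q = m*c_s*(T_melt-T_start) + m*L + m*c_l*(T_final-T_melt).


Q1 (sensible, solid) = 7.6680 * 2.4790 * 11.0220 = 209.5169 kJ
Q2 (latent) = 7.6680 * 390.4960 = 2994.3233 kJ
Q3 (sensible, liquid) = 7.6680 * 3.6110 * 63.4310 = 1756.3503 kJ
Q_total = 4960.1906 kJ

4960.1906 kJ


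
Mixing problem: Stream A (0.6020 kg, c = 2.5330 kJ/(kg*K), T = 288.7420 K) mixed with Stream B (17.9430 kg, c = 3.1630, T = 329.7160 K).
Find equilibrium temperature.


num = 19152.8988
den = 58.2786
Tf = 328.6439 K

328.6439 K


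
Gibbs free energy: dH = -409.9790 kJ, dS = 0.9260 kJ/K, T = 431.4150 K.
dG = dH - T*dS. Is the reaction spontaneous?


T*dS = 431.4150 * 0.9260 = 399.4903 kJ
dG = -409.9790 - 399.4903 = -809.4693 kJ (spontaneous)

dG = -809.4693 kJ, spontaneous


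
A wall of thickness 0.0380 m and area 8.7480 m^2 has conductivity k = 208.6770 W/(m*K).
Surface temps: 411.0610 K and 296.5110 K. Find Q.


dT = 114.5500 K
Q = 208.6770 * 8.7480 * 114.5500 / 0.0380 = 5502940.9911 W

5502940.9911 W


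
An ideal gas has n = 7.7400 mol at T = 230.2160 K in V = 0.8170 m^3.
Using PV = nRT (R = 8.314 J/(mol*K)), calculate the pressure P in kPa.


P = nRT/V = 7.7400 * 8.314 * 230.2160 / 0.8170
= 14814.4825 / 0.8170 = 18132.7815 Pa = 18.1328 kPa

18.1328 kPa


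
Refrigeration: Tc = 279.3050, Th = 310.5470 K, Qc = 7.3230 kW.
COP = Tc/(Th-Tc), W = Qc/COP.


COP = 279.3050 / 31.2420 = 8.9400
W = 7.3230 / 8.9400 = 0.8191 kW

COP = 8.9400, W = 0.8191 kW


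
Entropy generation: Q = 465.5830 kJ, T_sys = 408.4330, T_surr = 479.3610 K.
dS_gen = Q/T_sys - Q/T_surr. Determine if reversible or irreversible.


dS_sys = 465.5830/408.4330 = 1.1399 kJ/K
dS_surr = -465.5830/479.3610 = -0.9713 kJ/K
dS_gen = 1.1399 - 0.9713 = 0.1687 kJ/K (irreversible)

dS_gen = 0.1687 kJ/K, irreversible


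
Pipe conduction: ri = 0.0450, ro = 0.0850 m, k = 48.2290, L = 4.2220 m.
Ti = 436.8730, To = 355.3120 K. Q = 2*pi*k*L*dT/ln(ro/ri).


dT = 81.5610 K
ln(ro/ri) = 0.6360
Q = 2*pi*48.2290*4.2220*81.5610 / 0.6360 = 164073.8812 W

164073.8812 W


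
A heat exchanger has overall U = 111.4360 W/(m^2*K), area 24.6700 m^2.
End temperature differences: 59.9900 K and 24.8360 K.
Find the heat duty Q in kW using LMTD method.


LMTD = 39.8624 K
Q = 111.4360 * 24.6700 * 39.8624 = 109586.7665 W = 109.5868 kW

109.5868 kW


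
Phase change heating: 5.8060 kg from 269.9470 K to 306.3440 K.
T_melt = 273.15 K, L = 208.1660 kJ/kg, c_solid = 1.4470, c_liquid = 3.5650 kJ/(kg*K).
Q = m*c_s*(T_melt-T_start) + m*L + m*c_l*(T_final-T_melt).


Q1 (sensible, solid) = 5.8060 * 1.4470 * 3.2030 = 26.9093 kJ
Q2 (latent) = 5.8060 * 208.1660 = 1208.6118 kJ
Q3 (sensible, liquid) = 5.8060 * 3.5650 * 33.1940 = 687.0624 kJ
Q_total = 1922.5835 kJ

1922.5835 kJ


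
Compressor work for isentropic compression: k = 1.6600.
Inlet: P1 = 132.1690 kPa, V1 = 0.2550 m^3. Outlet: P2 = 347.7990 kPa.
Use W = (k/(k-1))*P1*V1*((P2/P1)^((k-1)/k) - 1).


(k-1)/k = 0.3976
(P2/P1)^exp = 1.4692
W = 2.5152 * 132.1690 * 0.2550 * (1.4692 - 1) = 39.7693 kJ

39.7693 kJ


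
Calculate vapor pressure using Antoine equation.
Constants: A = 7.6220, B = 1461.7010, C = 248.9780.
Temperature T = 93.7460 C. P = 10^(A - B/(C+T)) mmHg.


C+T = 342.7240
B/(C+T) = 4.2650
log10(P) = 7.6220 - 4.2650 = 3.3570
P = 10^3.3570 = 2275.3552 mmHg

2275.3552 mmHg


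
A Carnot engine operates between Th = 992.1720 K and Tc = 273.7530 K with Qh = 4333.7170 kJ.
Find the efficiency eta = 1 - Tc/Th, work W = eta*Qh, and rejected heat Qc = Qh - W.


eta = 1 - 273.7530/992.1720 = 0.7241
W = 0.7241 * 4333.7170 = 3137.9888 kJ
Qc = 4333.7170 - 3137.9888 = 1195.7282 kJ

eta = 72.4087%, W = 3137.9888 kJ, Qc = 1195.7282 kJ


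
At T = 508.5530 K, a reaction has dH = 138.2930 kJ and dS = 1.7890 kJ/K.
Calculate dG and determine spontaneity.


T*dS = 508.5530 * 1.7890 = 909.8013 kJ
dG = 138.2930 - 909.8013 = -771.5083 kJ (spontaneous)

dG = -771.5083 kJ, spontaneous


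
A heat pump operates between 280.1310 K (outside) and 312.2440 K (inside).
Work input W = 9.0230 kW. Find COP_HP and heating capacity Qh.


COP = 312.2440 / 32.1130 = 9.7233
Qh = 9.7233 * 9.0230 = 87.7332 kW

COP = 9.7233, Qh = 87.7332 kW


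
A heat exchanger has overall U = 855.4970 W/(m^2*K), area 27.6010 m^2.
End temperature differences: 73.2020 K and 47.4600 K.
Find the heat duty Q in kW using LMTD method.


LMTD = 59.4043 K
Q = 855.4970 * 27.6010 * 59.4043 = 1402688.8118 W = 1402.6888 kW

1402.6888 kW


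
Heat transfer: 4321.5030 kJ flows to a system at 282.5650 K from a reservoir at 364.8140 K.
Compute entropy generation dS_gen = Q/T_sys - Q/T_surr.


dS_sys = 4321.5030/282.5650 = 15.2938 kJ/K
dS_surr = -4321.5030/364.8140 = -11.8458 kJ/K
dS_gen = 15.2938 - 11.8458 = 3.4481 kJ/K (irreversible)

dS_gen = 3.4481 kJ/K, irreversible


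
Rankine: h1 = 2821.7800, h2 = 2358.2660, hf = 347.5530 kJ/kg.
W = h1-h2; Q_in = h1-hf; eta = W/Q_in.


W = 463.5140 kJ/kg
Q_in = 2474.2270 kJ/kg
eta = 0.1873 = 18.7337%

eta = 18.7337%


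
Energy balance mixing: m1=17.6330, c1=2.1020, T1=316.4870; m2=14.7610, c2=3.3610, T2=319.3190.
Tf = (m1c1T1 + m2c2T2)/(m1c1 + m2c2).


num = 27572.4184
den = 86.6763
Tf = 318.1080 K

318.1080 K


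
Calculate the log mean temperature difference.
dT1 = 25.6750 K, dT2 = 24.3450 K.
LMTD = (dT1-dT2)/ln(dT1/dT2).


dT1/dT2 = 1.0546
ln(dT1/dT2) = 0.0532
LMTD = 1.3300 / 0.0532 = 25.0041 K

25.0041 K


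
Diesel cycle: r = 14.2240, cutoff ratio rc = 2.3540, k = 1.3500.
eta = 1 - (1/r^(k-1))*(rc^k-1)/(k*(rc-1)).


r^(k-1) = 2.5325
rc^k = 3.1764
eta = 0.5299 = 52.9853%

52.9853%


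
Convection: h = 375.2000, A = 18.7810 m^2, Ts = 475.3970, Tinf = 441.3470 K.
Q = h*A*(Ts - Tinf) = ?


dT = 34.0500 K
Q = 375.2000 * 18.7810 * 34.0500 = 239937.7924 W

239937.7924 W


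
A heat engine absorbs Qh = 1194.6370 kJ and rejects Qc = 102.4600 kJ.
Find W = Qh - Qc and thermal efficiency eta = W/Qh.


W = 1194.6370 - 102.4600 = 1092.1770 kJ
eta = 1092.1770 / 1194.6370 = 0.9142 = 91.4233%

W = 1092.1770 kJ, eta = 91.4233%


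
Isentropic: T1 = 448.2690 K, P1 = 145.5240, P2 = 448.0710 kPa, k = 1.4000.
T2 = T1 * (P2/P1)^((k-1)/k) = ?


(k-1)/k = 0.2857
(P2/P1)^exp = 1.3789
T2 = 448.2690 * 1.3789 = 618.1374 K

618.1374 K


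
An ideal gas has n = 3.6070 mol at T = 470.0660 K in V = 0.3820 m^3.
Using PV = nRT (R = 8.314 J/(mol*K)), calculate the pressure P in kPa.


P = nRT/V = 3.6070 * 8.314 * 470.0660 / 0.3820
= 14096.6203 / 0.3820 = 36902.1474 Pa = 36.9021 kPa

36.9021 kPa


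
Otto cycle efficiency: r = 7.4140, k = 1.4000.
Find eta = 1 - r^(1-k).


r^(k-1) = 2.2285
eta = 1 - 1/2.2285 = 0.5513 = 55.1276%

55.1276%


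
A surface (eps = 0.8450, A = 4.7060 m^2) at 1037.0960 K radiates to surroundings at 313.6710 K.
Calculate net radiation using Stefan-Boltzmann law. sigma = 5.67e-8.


T^4 = 1.1568e+12
Tsurr^4 = 9.6805e+09
Q = 0.8450 * 5.67e-8 * 4.7060 * 1.1472e+12 = 258653.3222 W

258653.3222 W


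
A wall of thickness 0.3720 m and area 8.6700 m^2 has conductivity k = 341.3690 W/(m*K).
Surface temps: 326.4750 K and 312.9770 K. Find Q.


dT = 13.4980 K
Q = 341.3690 * 8.6700 * 13.4980 / 0.3720 = 107391.4389 W

107391.4389 W
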